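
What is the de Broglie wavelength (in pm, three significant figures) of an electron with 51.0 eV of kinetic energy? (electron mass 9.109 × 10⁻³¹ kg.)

KE = 51.0 eV = 8.170 × 10⁻¹⁸ J.
p = √(2mKE) = √(2 × 9.109 × 10⁻³¹ × 8.170 × 10⁻¹⁸) = 3.858 × 10⁻²⁴ kg·m/s.
λ = h/p = 6.626 × 10⁻³⁴ / 3.858 × 10⁻²⁴ = 1.72 × 10⁻¹⁰ m = 172 pm.

λ = 172 pm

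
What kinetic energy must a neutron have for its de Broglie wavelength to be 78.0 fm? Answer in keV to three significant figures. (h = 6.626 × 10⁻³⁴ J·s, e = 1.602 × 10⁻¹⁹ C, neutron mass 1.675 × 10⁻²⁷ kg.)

KE = 134 keV

p = h/λ = 6.626 × 10⁻³⁴ / 7.800 × 10⁻¹⁴ = 8.495 × 10⁻²¹ kg·m/s.
KE = p²/(2m) = (8.495 × 10⁻²¹)² / (2 × 1.675 × 10⁻²⁷) = 2.154 × 10⁻¹⁴ J = 134 keV.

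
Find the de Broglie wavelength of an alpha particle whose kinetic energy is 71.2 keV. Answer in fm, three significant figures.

KE = 71.2 keV = 1.141 × 10⁻¹⁴ J.
p = √(2mKE) = √(2 × 6.645 × 10⁻²⁷ × 1.141 × 10⁻¹⁴) = 1.231 × 10⁻²⁰ kg·m/s.
λ = h/p = 6.626 × 10⁻³⁴ / 1.231 × 10⁻²⁰ = 5.38 × 10⁻¹⁴ m = 53.8 fm.

λ = 53.8 fm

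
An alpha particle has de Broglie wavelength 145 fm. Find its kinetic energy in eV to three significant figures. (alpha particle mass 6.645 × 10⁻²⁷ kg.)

KE = 9810 eV

p = h/λ = 6.626 × 10⁻³⁴ / 1.450 × 10⁻¹³ = 4.570 × 10⁻²¹ kg·m/s.
KE = p²/(2m) = (4.570 × 10⁻²¹)² / (2 × 6.645 × 10⁻²⁷) = 1.571 × 10⁻¹⁵ J = 9810 eV.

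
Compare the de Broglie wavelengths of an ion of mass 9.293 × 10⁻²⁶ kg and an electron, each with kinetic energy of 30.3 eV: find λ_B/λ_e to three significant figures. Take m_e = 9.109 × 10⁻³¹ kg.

At fixed KE, p = √(2mKE) so λ = h/p ∝ 1/√m.
λ_B/λ_e = √(m_e/m_B) = √(9.109 × 10⁻³¹/9.293 × 10⁻²⁶) = √(9.802 × 10⁻⁶) = 3.13 × 10⁻³.

λ_B/λ_e = 3.13 × 10⁻³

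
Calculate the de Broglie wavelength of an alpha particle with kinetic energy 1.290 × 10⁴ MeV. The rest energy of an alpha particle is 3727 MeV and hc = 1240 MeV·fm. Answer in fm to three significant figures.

λ = 0.0765 fm

Total energy E = KE + m₀c² = 1.290 × 10⁴ + 3727 = 16627 MeV.
(pc)² = E² − (m₀c²)² = (16627)² − (3727)² = 2.626 × 10⁸ MeV², so pc = 1.620 × 10⁴ MeV.
λ = hc/(pc) = 1240 MeV·fm / 1.620 × 10⁴ MeV = 0.0765 fm.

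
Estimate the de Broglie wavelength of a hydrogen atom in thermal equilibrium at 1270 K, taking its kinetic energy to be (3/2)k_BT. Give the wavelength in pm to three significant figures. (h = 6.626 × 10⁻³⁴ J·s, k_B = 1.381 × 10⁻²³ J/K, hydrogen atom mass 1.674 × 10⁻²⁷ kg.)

λ = 70.6 pm

KE = (3/2)k_BT = 1.5 × 1.381 × 10⁻²³ × 1270 = 2.631 × 10⁻²⁰ J.
p = √(2mKE) = √(2 × 1.674 × 10⁻²⁷ × 2.631 × 10⁻²⁰) = 9.385 × 10⁻²⁴ kg·m/s.
λ = h/p = 7.06 × 10⁻¹¹ m = 70.6 pm.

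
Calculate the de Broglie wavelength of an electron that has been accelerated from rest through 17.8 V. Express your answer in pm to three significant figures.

KE = eV = 1.602 × 10⁻¹⁹ × 17.80 = 2.852 × 10⁻¹⁸ J.
p = √(2mKE) = √(2 × 9.109 × 10⁻³¹ × 2.852 × 10⁻¹⁸) = 2.279 × 10⁻²⁴ kg·m/s.
λ = h/p = 6.626 × 10⁻³⁴ / 2.279 × 10⁻²⁴ = 2.91 × 10⁻¹⁰ m = 291 pm.

λ = 291 pm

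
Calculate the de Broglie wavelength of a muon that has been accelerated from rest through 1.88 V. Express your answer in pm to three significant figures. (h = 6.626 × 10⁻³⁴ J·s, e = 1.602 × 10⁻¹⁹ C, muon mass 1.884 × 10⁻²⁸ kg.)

λ = 62.2 pm

KE = eV = 1.602 × 10⁻¹⁹ × 1.880 = 3.012 × 10⁻¹⁹ J.
p = √(2mKE) = √(2 × 1.884 × 10⁻²⁸ × 3.012 × 10⁻¹⁹) = 1.065 × 10⁻²³ kg·m/s.
λ = h/p = 6.626 × 10⁻³⁴ / 1.065 × 10⁻²³ = 6.22 × 10⁻¹¹ m = 62.2 pm.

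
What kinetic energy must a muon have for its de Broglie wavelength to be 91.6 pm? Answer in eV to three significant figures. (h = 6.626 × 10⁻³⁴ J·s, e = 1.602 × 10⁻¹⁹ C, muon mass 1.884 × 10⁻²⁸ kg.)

KE = 0.867 eV

p = h/λ = 6.626 × 10⁻³⁴ / 9.160 × 10⁻¹¹ = 7.234 × 10⁻²⁴ kg·m/s.
KE = p²/(2m) = (7.234 × 10⁻²⁴)² / (2 × 1.884 × 10⁻²⁸) = 1.389 × 10⁻¹⁹ J = 0.867 eV.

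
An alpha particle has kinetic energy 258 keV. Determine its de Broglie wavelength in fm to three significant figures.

λ = 28.3 fm

KE = 258 keV = 4.133 × 10⁻¹⁴ J.
p = √(2mKE) = √(2 × 6.645 × 10⁻²⁷ × 4.133 × 10⁻¹⁴) = 2.344 × 10⁻²⁰ kg·m/s.
λ = h/p = 6.626 × 10⁻³⁴ / 2.344 × 10⁻²⁰ = 2.83 × 10⁻¹⁴ m = 28.3 fm.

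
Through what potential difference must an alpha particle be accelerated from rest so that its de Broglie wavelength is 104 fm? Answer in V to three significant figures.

p = h/λ = 6.626 × 10⁻³⁴ / 1.040 × 10⁻¹³ = 6.371 × 10⁻²¹ kg·m/s.
KE = p²/(2m) = 3.054 × 10⁻¹⁵ J.
V = KE/2e = 3.054 × 10⁻¹⁵ / (2 × 1.602 × 10⁻¹⁹) = 9530 V.

V = 9530 V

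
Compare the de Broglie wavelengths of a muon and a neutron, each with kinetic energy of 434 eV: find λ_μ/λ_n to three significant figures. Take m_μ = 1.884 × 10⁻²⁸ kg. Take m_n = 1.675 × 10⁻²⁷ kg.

At fixed KE, p = √(2mKE) so λ = h/p ∝ 1/√m.
λ_μ/λ_n = √(m_n/m_μ) = √(1.675 × 10⁻²⁷/1.884 × 10⁻²⁸) = √(8.891) = 2.98.

λ_μ/λ_n = 2.98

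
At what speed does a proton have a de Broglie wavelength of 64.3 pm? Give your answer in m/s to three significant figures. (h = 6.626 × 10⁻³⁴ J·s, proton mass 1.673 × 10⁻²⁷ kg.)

p = h/λ = 6.626 × 10⁻³⁴ / 6.430 × 10⁻¹¹ = 1.030 × 10⁻²³ kg·m/s.
v = p/m = 1.030 × 10⁻²³ / 1.673 × 10⁻²⁷ = 6.16 × 10³ m/s = 6160 m/s.

v = 6160 m/s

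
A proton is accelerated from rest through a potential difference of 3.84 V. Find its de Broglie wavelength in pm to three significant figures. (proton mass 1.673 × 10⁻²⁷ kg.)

KE = eV = 1.602 × 10⁻¹⁹ × 3.840 = 6.152 × 10⁻¹⁹ J.
p = √(2mKE) = √(2 × 1.673 × 10⁻²⁷ × 6.152 × 10⁻¹⁹) = 4.537 × 10⁻²³ kg·m/s.
λ = h/p = 6.626 × 10⁻³⁴ / 4.537 × 10⁻²³ = 1.46 × 10⁻¹¹ m = 14.6 pm.

λ = 14.6 pm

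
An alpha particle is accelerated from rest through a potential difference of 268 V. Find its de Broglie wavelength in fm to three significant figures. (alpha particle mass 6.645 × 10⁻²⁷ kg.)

KE = 2eV = 2 × 1.602 × 10⁻¹⁹ × 268.0 = 8.587 × 10⁻¹⁷ J.
p = √(2mKE) = √(2 × 6.645 × 10⁻²⁷ × 8.587 × 10⁻¹⁷) = 1.068 × 10⁻²¹ kg·m/s.
λ = h/p = 6.626 × 10⁻³⁴ / 1.068 × 10⁻²¹ = 6.20 × 10⁻¹³ m = 620 fm.

λ = 620 fm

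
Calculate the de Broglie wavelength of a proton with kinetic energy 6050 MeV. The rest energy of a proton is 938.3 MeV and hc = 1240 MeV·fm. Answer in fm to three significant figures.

Total energy E = KE + m₀c² = 6050 + 938.3 = 6988.3 MeV.
(pc)² = E² − (m₀c²)² = (6988.3)² − (938.3)² = 4.796 × 10⁷ MeV², so pc = 6925 MeV.
λ = hc/(pc) = 1240 MeV·fm / 6925 MeV = 0.179 fm.

λ = 0.179 fm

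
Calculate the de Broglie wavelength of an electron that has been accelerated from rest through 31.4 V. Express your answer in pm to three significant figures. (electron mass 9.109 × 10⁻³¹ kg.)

KE = eV = 1.602 × 10⁻¹⁹ × 31.40 = 5.030 × 10⁻¹⁸ J.
p = √(2mKE) = √(2 × 9.109 × 10⁻³¹ × 5.030 × 10⁻¹⁸) = 3.027 × 10⁻²⁴ kg·m/s.
λ = h/p = 6.626 × 10⁻³⁴ / 3.027 × 10⁻²⁴ = 2.19 × 10⁻¹⁰ m = 219 pm.

λ = 219 pm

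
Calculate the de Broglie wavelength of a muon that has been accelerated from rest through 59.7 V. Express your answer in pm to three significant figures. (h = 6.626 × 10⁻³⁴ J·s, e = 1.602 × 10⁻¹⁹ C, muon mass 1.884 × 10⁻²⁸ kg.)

λ = 11.0 pm

KE = eV = 1.602 × 10⁻¹⁹ × 59.70 = 9.564 × 10⁻¹⁸ J.
p = √(2mKE) = √(2 × 1.884 × 10⁻²⁸ × 9.564 × 10⁻¹⁸) = 6.003 × 10⁻²³ kg·m/s.
λ = h/p = 6.626 × 10⁻³⁴ / 6.003 × 10⁻²³ = 1.10 × 10⁻¹¹ m = 11.0 pm.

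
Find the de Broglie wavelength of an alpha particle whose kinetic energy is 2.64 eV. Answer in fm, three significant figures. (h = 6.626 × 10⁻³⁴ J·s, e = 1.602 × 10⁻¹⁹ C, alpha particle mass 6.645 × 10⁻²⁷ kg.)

KE = 2.64 eV = 4.229 × 10⁻¹⁹ J.
p = √(2mKE) = √(2 × 6.645 × 10⁻²⁷ × 4.229 × 10⁻¹⁹) = 7.497 × 10⁻²³ kg·m/s.
λ = h/p = 6.626 × 10⁻³⁴ / 7.497 × 10⁻²³ = 8.84 × 10⁻¹² m = 8840 fm.

λ = 8840 fm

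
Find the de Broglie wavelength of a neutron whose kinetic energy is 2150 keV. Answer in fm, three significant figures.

λ = 19.5 fm

KE = 2150 keV = 3.444 × 10⁻¹³ J.
p = √(2mKE) = √(2 × 1.675 × 10⁻²⁷ × 3.444 × 10⁻¹³) = 3.397 × 10⁻²⁰ kg·m/s.
λ = h/p = 6.626 × 10⁻³⁴ / 3.397 × 10⁻²⁰ = 1.95 × 10⁻¹⁴ m = 19.5 fm.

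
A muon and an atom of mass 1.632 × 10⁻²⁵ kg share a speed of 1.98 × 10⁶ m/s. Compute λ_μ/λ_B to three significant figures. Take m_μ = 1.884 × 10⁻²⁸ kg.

λ_μ/λ_B = 866

At fixed v, p = mv so λ = h/(mv) ∝ 1/m.
λ_μ/λ_B = m_B/m_μ = 1.632 × 10⁻²⁵/1.884 × 10⁻²⁸ = 866.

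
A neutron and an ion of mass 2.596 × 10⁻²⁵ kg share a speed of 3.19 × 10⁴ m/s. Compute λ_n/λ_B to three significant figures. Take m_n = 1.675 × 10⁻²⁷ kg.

λ_n/λ_B = 155

At fixed v, p = mv so λ = h/(mv) ∝ 1/m.
λ_n/λ_B = m_B/m_n = 2.596 × 10⁻²⁵/1.675 × 10⁻²⁷ = 155.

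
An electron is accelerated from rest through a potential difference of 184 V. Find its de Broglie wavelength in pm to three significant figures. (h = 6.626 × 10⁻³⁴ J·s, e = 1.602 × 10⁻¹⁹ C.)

λ = 90.4 pm

KE = eV = 1.602 × 10⁻¹⁹ × 184.0 = 2.948 × 10⁻¹⁷ J.
p = √(2mKE) = √(2 × 9.109 × 10⁻³¹ × 2.948 × 10⁻¹⁷) = 7.328 × 10⁻²⁴ kg·m/s.
λ = h/p = 6.626 × 10⁻³⁴ / 7.328 × 10⁻²⁴ = 9.04 × 10⁻¹¹ m = 90.4 pm.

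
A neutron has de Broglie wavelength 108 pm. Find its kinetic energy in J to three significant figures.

p = h/λ = 6.626 × 10⁻³⁴ / 1.080 × 10⁻¹⁰ = 6.135 × 10⁻²⁴ kg·m/s.
KE = p²/(2m) = (6.135 × 10⁻²⁴)² / (2 × 1.675 × 10⁻²⁷) = 1.124 × 10⁻²⁰ J = 1.12 × 10⁻²⁰ J.

KE = 1.12 × 10⁻²⁰ J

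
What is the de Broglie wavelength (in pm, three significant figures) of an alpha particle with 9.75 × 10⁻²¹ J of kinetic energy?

p = √(2mKE) = √(2 × 6.645 × 10⁻²⁷ × 9.750 × 10⁻²¹) = 1.138 × 10⁻²³ kg·m/s.
λ = h/p = 6.626 × 10⁻³⁴ / 1.138 × 10⁻²³ = 5.82 × 10⁻¹¹ m = 58.2 pm.

λ = 58.2 pm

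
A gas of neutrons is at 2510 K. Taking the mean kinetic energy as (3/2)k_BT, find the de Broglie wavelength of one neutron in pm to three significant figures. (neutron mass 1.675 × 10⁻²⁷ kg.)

KE = (3/2)k_BT = 1.5 × 1.381 × 10⁻²³ × 2510 = 5.199 × 10⁻²⁰ J.
p = √(2mKE) = √(2 × 1.675 × 10⁻²⁷ × 5.199 × 10⁻²⁰) = 1.320 × 10⁻²³ kg·m/s.
λ = h/p = 5.02 × 10⁻¹¹ m = 50.2 pm.

λ = 50.2 pm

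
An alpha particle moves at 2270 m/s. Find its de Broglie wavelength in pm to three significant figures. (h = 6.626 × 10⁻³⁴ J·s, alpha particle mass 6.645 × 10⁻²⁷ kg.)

p = mv = 6.645 × 10⁻²⁷ × 2270 = 1.508 × 10⁻²³ kg·m/s.
λ = h/p = 6.626 × 10⁻³⁴ / 1.508 × 10⁻²³ = 4.39 × 10⁻¹¹ m = 43.9 pm.

λ = 43.9 pm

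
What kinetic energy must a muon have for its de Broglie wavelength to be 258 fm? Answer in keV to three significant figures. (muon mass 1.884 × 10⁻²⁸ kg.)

KE = 109 keV

p = h/λ = 6.626 × 10⁻³⁴ / 2.580 × 10⁻¹³ = 2.568 × 10⁻²¹ kg·m/s.
KE = p²/(2m) = (2.568 × 10⁻²¹)² / (2 × 1.884 × 10⁻²⁸) = 1.750 × 10⁻¹⁴ J = 109 keV.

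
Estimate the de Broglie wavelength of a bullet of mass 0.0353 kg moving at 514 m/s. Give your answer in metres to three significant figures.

p = mv = 0.0353 × 514 = 1.814 × 10¹ kg·m/s.
λ = h/p = 6.626 × 10⁻³⁴ / 1.814 × 10¹ = 3.65 × 10⁻³⁵ m.

λ = 3.65 × 10⁻³⁵ m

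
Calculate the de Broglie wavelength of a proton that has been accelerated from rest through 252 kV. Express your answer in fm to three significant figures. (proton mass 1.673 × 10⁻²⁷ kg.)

KE = eV = 1.602 × 10⁻¹⁹ × 2.520 × 10⁵ = 4.037 × 10⁻¹⁴ J.
p = √(2mKE) = √(2 × 1.673 × 10⁻²⁷ × 4.037 × 10⁻¹⁴) = 1.162 × 10⁻²⁰ kg·m/s.
λ = h/p = 6.626 × 10⁻³⁴ / 1.162 × 10⁻²⁰ = 5.70 × 10⁻¹⁴ m = 57.0 fm.

λ = 57.0 fm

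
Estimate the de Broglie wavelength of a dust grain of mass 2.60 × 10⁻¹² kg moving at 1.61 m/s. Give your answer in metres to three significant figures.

λ = 1.58 × 10⁻²² m

p = mv = 2.60 × 10⁻¹² × 1.61 = 4.186 × 10⁻¹² kg·m/s.
λ = h/p = 6.626 × 10⁻³⁴ / 4.186 × 10⁻¹² = 1.58 × 10⁻²² m.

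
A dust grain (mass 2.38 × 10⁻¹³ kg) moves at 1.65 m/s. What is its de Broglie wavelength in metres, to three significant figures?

λ = 1.69 × 10⁻²¹ m

p = mv = 2.38 × 10⁻¹³ × 1.65 = 3.927 × 10⁻¹³ kg·m/s.
λ = h/p = 6.626 × 10⁻³⁴ / 3.927 × 10⁻¹³ = 1.69 × 10⁻²¹ m.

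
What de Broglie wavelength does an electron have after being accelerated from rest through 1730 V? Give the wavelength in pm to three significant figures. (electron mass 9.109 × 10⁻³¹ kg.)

KE = eV = 1.602 × 10⁻¹⁹ × 1730 = 2.771 × 10⁻¹⁶ J.
p = √(2mKE) = √(2 × 9.109 × 10⁻³¹ × 2.771 × 10⁻¹⁶) = 2.247 × 10⁻²³ kg·m/s.
λ = h/p = 6.626 × 10⁻³⁴ / 2.247 × 10⁻²³ = 2.95 × 10⁻¹¹ m = 29.5 pm.

λ = 29.5 pm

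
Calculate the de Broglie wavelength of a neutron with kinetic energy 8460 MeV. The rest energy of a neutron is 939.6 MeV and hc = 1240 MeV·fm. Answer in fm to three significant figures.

λ = 0.133 fm

Total energy E = KE + m₀c² = 8460 + 939.6 = 9399.6 MeV.
(pc)² = E² − (m₀c²)² = (9399.6)² − (939.6)² = 8.747 × 10⁷ MeV², so pc = 9353 MeV.
λ = hc/(pc) = 1240 MeV·fm / 9353 MeV = 0.133 fm.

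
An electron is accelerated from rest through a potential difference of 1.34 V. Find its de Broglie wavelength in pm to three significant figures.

λ = 1060 pm

KE = eV = 1.602 × 10⁻¹⁹ × 1.340 = 2.147 × 10⁻¹⁹ J.
p = √(2mKE) = √(2 × 9.109 × 10⁻³¹ × 2.147 × 10⁻¹⁹) = 6.254 × 10⁻²⁵ kg·m/s.
λ = h/p = 6.626 × 10⁻³⁴ / 6.254 × 10⁻²⁵ = 1.06 × 10⁻⁹ m = 1060 pm.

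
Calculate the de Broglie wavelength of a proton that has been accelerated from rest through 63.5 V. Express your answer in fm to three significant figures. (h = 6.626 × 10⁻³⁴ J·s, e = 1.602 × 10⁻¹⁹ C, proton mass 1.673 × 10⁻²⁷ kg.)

KE = eV = 1.602 × 10⁻¹⁹ × 63.50 = 1.017 × 10⁻¹⁷ J.
p = √(2mKE) = √(2 × 1.673 × 10⁻²⁷ × 1.017 × 10⁻¹⁷) = 1.845 × 10⁻²² kg·m/s.
λ = h/p = 6.626 × 10⁻³⁴ / 1.845 × 10⁻²² = 3.59 × 10⁻¹² m = 3590 fm.

λ = 3590 fm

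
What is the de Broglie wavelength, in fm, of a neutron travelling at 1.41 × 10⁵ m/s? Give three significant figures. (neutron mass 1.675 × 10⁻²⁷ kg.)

λ = 2810 fm

p = mv = 1.675 × 10⁻²⁷ × 1.41 × 10⁵ = 2.362 × 10⁻²² kg·m/s.
λ = h/p = 6.626 × 10⁻³⁴ / 2.362 × 10⁻²² = 2.81 × 10⁻¹² m = 2810 fm.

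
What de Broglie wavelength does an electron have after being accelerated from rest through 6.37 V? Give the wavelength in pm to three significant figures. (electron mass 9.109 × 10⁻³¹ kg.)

λ = 486 pm

KE = eV = 1.602 × 10⁻¹⁹ × 6.370 = 1.020 × 10⁻¹⁸ J.
p = √(2mKE) = √(2 × 9.109 × 10⁻³¹ × 1.020 × 10⁻¹⁸) = 1.363 × 10⁻²⁴ kg·m/s.
λ = h/p = 6.626 × 10⁻³⁴ / 1.363 × 10⁻²⁴ = 4.86 × 10⁻¹⁰ m = 486 pm.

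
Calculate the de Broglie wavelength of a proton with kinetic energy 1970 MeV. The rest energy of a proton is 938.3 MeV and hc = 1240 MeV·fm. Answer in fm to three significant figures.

Total energy E = KE + m₀c² = 1970 + 938.3 = 2908.3 MeV.
(pc)² = E² − (m₀c²)² = (2908.3)² − (938.3)² = 7.578 × 10⁶ MeV², so pc = 2753 MeV.
λ = hc/(pc) = 1240 MeV·fm / 2753 MeV = 0.450 fm.

λ = 0.450 fm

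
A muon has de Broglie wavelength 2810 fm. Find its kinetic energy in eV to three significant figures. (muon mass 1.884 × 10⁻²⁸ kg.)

p = h/λ = 6.626 × 10⁻³⁴ / 2.810 × 10⁻¹² = 2.358 × 10⁻²² kg·m/s.
KE = p²/(2m) = (2.358 × 10⁻²²)² / (2 × 1.884 × 10⁻²⁸) = 1.476 × 10⁻¹⁶ J = 921 eV.

KE = 921 eV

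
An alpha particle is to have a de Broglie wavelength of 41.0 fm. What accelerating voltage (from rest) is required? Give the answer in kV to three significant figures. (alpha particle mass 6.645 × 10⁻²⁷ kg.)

p = h/λ = 6.626 × 10⁻³⁴ / 4.100 × 10⁻¹⁴ = 1.616 × 10⁻²⁰ kg·m/s.
KE = p²/(2m) = 1.965 × 10⁻¹⁴ J.
V = KE/2e = 1.965 × 10⁻¹⁴ / (2 × 1.602 × 10⁻¹⁹) = 61.3 kV.

V = 61.3 kV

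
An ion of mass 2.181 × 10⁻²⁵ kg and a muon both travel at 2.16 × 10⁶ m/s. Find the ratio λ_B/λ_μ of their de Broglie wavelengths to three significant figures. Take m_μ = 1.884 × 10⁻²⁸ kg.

λ_B/λ_μ = 8.64 × 10⁻⁴

At fixed v, p = mv so λ = h/(mv) ∝ 1/m.
λ_B/λ_μ = m_μ/m_B = 1.884 × 10⁻²⁸/2.181 × 10⁻²⁵ = 8.64 × 10⁻⁴.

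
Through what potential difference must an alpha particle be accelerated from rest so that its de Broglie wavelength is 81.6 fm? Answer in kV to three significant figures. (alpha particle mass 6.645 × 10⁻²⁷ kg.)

p = h/λ = 6.626 × 10⁻³⁴ / 8.160 × 10⁻¹⁴ = 8.120 × 10⁻²¹ kg·m/s.
KE = p²/(2m) = 4.961 × 10⁻¹⁵ J.
V = KE/2e = 4.961 × 10⁻¹⁵ / (2 × 1.602 × 10⁻¹⁹) = 15.5 kV.

V = 15.5 kV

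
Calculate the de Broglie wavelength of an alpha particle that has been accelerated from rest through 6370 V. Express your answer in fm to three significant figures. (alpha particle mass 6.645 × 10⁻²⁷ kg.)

λ = 127 fm

KE = 2eV = 2 × 1.602 × 10⁻¹⁹ × 6370 = 2.041 × 10⁻¹⁵ J.
p = √(2mKE) = √(2 × 6.645 × 10⁻²⁷ × 2.041 × 10⁻¹⁵) = 5.208 × 10⁻²¹ kg·m/s.
λ = h/p = 6.626 × 10⁻³⁴ / 5.208 × 10⁻²¹ = 1.27 × 10⁻¹³ m = 127 fm.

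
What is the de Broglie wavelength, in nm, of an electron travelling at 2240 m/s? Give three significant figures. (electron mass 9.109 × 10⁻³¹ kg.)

p = mv = 9.109 × 10⁻³¹ × 2240 = 2.040 × 10⁻²⁷ kg·m/s.
λ = h/p = 6.626 × 10⁻³⁴ / 2.040 × 10⁻²⁷ = 3.25 × 10⁻⁷ m = 325 nm.

λ = 325 nm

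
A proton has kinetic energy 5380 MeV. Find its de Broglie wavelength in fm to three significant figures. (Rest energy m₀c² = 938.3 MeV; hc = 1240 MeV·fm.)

Total energy E = KE + m₀c² = 5380 + 938.3 = 6318.3 MeV.
(pc)² = E² − (m₀c²)² = (6318.3)² − (938.3)² = 3.904 × 10⁷ MeV², so pc = 6248 MeV.
λ = hc/(pc) = 1240 MeV·fm / 6248 MeV = 0.198 fm.

λ = 0.198 fm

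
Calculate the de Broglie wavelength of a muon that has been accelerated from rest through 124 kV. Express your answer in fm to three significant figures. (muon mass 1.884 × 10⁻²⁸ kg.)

λ = 242 fm

KE = eV = 1.602 × 10⁻¹⁹ × 1.240 × 10⁵ = 1.986 × 10⁻¹⁴ J.
p = √(2mKE) = √(2 × 1.884 × 10⁻²⁸ × 1.986 × 10⁻¹⁴) = 2.736 × 10⁻²¹ kg·m/s.
λ = h/p = 6.626 × 10⁻³⁴ / 2.736 × 10⁻²¹ = 2.42 × 10⁻¹³ m = 242 fm.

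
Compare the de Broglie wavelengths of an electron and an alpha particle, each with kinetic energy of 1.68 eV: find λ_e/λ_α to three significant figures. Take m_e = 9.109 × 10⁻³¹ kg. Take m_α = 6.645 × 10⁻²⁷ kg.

λ_e/λ_α = 85.4

At fixed KE, p = √(2mKE) so λ = h/p ∝ 1/√m.
λ_e/λ_α = √(m_α/m_e) = √(6.645 × 10⁻²⁷/9.109 × 10⁻³¹) = √(7295) = 85.4.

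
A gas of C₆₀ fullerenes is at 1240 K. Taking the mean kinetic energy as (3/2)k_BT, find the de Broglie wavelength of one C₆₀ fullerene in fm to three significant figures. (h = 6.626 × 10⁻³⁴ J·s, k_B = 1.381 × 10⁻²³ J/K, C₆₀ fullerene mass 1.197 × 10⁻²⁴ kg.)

KE = (3/2)k_BT = 1.5 × 1.381 × 10⁻²³ × 1240 = 2.569 × 10⁻²⁰ J.
p = √(2mKE) = √(2 × 1.197 × 10⁻²⁴ × 2.569 × 10⁻²⁰) = 2.480 × 10⁻²² kg·m/s.
λ = h/p = 2.67 × 10⁻¹² m = 2670 fm.

λ = 2670 fm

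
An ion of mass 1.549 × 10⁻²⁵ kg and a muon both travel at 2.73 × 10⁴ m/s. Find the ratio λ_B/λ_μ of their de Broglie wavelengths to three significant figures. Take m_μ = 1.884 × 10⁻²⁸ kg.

At fixed v, p = mv so λ = h/(mv) ∝ 1/m.
λ_B/λ_μ = m_μ/m_B = 1.884 × 10⁻²⁸/1.549 × 10⁻²⁵ = 1.22 × 10⁻³.

λ_B/λ_μ = 1.22 × 10⁻³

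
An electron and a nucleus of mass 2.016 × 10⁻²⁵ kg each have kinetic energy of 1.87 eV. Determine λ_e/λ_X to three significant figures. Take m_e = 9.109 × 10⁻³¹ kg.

At fixed KE, p = √(2mKE) so λ = h/p ∝ 1/√m.
λ_e/λ_X = √(m_X/m_e) = √(2.016 × 10⁻²⁵/9.109 × 10⁻³¹) = √(2.213 × 10⁵) = 470.

λ_e/λ_X = 470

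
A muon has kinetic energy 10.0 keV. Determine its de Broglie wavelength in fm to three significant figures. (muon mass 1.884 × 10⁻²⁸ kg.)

λ = 853 fm

KE = 10.0 keV = 1.602 × 10⁻¹⁵ J.
p = √(2mKE) = √(2 × 1.884 × 10⁻²⁸ × 1.602 × 10⁻¹⁵) = 7.769 × 10⁻²² kg·m/s.
λ = h/p = 6.626 × 10⁻³⁴ / 7.769 × 10⁻²² = 8.53 × 10⁻¹³ m = 853 fm.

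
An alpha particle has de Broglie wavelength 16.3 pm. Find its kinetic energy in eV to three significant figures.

KE = 0.776 eV

p = h/λ = 6.626 × 10⁻³⁴ / 1.630 × 10⁻¹¹ = 4.065 × 10⁻²³ kg·m/s.
KE = p²/(2m) = (4.065 × 10⁻²³)² / (2 × 6.645 × 10⁻²⁷) = 1.243 × 10⁻¹⁹ J = 0.776 eV.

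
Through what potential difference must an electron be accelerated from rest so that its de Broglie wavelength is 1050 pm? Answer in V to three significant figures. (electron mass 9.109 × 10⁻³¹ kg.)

V = 1.36 V

p = h/λ = 6.626 × 10⁻³⁴ / 1.050 × 10⁻⁹ = 6.310 × 10⁻²⁵ kg·m/s.
KE = p²/(2m) = 2.186 × 10⁻¹⁹ J.
V = KE/e = 2.186 × 10⁻¹⁹ / (1.602 × 10⁻¹⁹) = 1.36 V.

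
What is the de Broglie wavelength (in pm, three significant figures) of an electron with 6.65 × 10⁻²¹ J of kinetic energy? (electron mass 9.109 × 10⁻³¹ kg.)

p = √(2mKE) = √(2 × 9.109 × 10⁻³¹ × 6.650 × 10⁻²¹) = 1.101 × 10⁻²⁵ kg·m/s.
λ = h/p = 6.626 × 10⁻³⁴ / 1.101 × 10⁻²⁵ = 6.02 × 10⁻⁹ m = 6020 pm.

λ = 6020 pm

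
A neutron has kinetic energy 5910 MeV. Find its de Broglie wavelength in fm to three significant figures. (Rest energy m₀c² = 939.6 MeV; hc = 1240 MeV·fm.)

Total energy E = KE + m₀c² = 5910 + 939.6 = 6849.6 MeV.
(pc)² = E² − (m₀c²)² = (6849.6)² − (939.6)² = 4.603 × 10⁷ MeV², so pc = 6785 MeV.
λ = hc/(pc) = 1240 MeV·fm / 6785 MeV = 0.183 fm.

λ = 0.183 fm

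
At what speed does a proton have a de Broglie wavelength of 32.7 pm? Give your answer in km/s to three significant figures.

p = h/λ = 6.626 × 10⁻³⁴ / 3.270 × 10⁻¹¹ = 2.026 × 10⁻²³ kg·m/s.
v = p/m = 2.026 × 10⁻²³ / 1.673 × 10⁻²⁷ = 1.21 × 10⁴ m/s = 12.1 km/s.

v = 12.1 km/s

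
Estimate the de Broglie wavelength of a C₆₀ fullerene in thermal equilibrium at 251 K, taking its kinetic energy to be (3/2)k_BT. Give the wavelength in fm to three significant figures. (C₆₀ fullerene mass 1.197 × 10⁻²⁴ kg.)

λ = 5940 fm

KE = (3/2)k_BT = 1.5 × 1.381 × 10⁻²³ × 251 = 5.199 × 10⁻²¹ J.
p = √(2mKE) = √(2 × 1.197 × 10⁻²⁴ × 5.199 × 10⁻²¹) = 1.116 × 10⁻²² kg·m/s.
λ = h/p = 5.94 × 10⁻¹² m = 5940 fm.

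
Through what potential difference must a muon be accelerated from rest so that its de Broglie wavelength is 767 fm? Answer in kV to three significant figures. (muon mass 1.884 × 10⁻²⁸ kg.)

V = 12.4 kV

p = h/λ = 6.626 × 10⁻³⁴ / 7.670 × 10⁻¹³ = 8.639 × 10⁻²² kg·m/s.
KE = p²/(2m) = 1.981 × 10⁻¹⁵ J.
V = KE/e = 1.981 × 10⁻¹⁵ / (1.602 × 10⁻¹⁹) = 12.4 kV.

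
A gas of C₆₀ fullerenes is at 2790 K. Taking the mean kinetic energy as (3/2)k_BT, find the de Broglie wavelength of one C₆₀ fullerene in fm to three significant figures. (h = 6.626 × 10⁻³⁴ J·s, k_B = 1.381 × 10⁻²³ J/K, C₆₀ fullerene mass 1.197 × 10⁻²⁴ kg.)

KE = (3/2)k_BT = 1.5 × 1.381 × 10⁻²³ × 2790 = 5.779 × 10⁻²⁰ J.
p = √(2mKE) = √(2 × 1.197 × 10⁻²⁴ × 5.779 × 10⁻²⁰) = 3.720 × 10⁻²² kg·m/s.
λ = h/p = 1.78 × 10⁻¹² m = 1780 fm.

λ = 1780 fm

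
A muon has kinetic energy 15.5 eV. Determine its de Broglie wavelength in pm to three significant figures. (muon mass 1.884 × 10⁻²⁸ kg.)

KE = 15.5 eV = 2.483 × 10⁻¹⁸ J.
p = √(2mKE) = √(2 × 1.884 × 10⁻²⁸ × 2.483 × 10⁻¹⁸) = 3.059 × 10⁻²³ kg·m/s.
λ = h/p = 6.626 × 10⁻³⁴ / 3.059 × 10⁻²³ = 2.17 × 10⁻¹¹ m = 21.7 pm.

λ = 21.7 pm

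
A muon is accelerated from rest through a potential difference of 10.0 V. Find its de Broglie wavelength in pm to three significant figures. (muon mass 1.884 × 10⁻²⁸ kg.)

KE = eV = 1.602 × 10⁻¹⁹ × 10.00 = 1.602 × 10⁻¹⁸ J.
p = √(2mKE) = √(2 × 1.884 × 10⁻²⁸ × 1.602 × 10⁻¹⁸) = 2.457 × 10⁻²³ kg·m/s.
λ = h/p = 6.626 × 10⁻³⁴ / 2.457 × 10⁻²³ = 2.70 × 10⁻¹¹ m = 27.0 pm.

λ = 27.0 pm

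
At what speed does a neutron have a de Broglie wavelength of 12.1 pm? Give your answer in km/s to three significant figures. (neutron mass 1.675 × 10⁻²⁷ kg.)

p = h/λ = 6.626 × 10⁻³⁴ / 1.210 × 10⁻¹¹ = 5.476 × 10⁻²³ kg·m/s.
v = p/m = 5.476 × 10⁻²³ / 1.675 × 10⁻²⁷ = 3.27 × 10⁴ m/s = 32.7 km/s.

v = 32.7 km/s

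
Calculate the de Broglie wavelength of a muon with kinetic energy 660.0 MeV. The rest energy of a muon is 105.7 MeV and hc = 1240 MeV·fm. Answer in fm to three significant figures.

Total energy E = KE + m₀c² = 660.0 + 105.7 = 765.7 MeV.
(pc)² = E² − (m₀c²)² = (765.7)² − (105.7)² = 5.751 × 10⁵ MeV², so pc = 758.4 MeV.
λ = hc/(pc) = 1240 MeV·fm / 758.4 MeV = 1.64 fm.

λ = 1.64 fm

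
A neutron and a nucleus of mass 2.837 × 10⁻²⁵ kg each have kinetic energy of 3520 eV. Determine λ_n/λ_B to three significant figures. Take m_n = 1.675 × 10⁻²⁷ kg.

λ_n/λ_B = 13.0

At fixed KE, p = √(2mKE) so λ = h/p ∝ 1/√m.
λ_n/λ_B = √(m_B/m_n) = √(2.837 × 10⁻²⁵/1.675 × 10⁻²⁷) = √(169.4) = 13.0.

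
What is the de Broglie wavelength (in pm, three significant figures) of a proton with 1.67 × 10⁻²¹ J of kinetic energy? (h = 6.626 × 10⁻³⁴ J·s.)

λ = 280 pm

p = √(2mKE) = √(2 × 1.673 × 10⁻²⁷ × 1.670 × 10⁻²¹) = 2.364 × 10⁻²⁴ kg·m/s.
λ = h/p = 6.626 × 10⁻³⁴ / 2.364 × 10⁻²⁴ = 2.80 × 10⁻¹⁰ m = 280 pm.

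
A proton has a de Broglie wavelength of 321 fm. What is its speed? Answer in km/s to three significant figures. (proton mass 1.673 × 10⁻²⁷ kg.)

v = 1230 km/s

p = h/λ = 6.626 × 10⁻³⁴ / 3.210 × 10⁻¹³ = 2.064 × 10⁻²¹ kg·m/s.
v = p/m = 2.064 × 10⁻²¹ / 1.673 × 10⁻²⁷ = 1.23 × 10⁶ m/s = 1230 km/s.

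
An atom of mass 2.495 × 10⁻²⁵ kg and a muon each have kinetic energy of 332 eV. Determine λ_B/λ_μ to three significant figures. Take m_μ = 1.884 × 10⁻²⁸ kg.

λ_B/λ_μ = 0.0275

At fixed KE, p = √(2mKE) so λ = h/p ∝ 1/√m.
λ_B/λ_μ = √(m_μ/m_B) = √(1.884 × 10⁻²⁸/2.495 × 10⁻²⁵) = √(7.551 × 10⁻⁴) = 0.0275.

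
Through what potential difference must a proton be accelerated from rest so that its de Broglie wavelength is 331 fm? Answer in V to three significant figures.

p = h/λ = 6.626 × 10⁻³⁴ / 3.310 × 10⁻¹³ = 2.002 × 10⁻²¹ kg·m/s.
KE = p²/(2m) = 1.198 × 10⁻¹⁵ J.
V = KE/e = 1.198 × 10⁻¹⁵ / (1.602 × 10⁻¹⁹) = 7480 V.

V = 7480 V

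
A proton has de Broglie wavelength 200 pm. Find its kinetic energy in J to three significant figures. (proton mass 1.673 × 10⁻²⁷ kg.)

p = h/λ = 6.626 × 10⁻³⁴ / 2.000 × 10⁻¹⁰ = 3.313 × 10⁻²⁴ kg·m/s.
KE = p²/(2m) = (3.313 × 10⁻²⁴)² / (2 × 1.673 × 10⁻²⁷) = 3.280 × 10⁻²¹ J = 3.28 × 10⁻²¹ J.

KE = 3.28 × 10⁻²¹ J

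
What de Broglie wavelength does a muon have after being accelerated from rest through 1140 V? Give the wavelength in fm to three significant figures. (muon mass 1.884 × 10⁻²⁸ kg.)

λ = 2530 fm

KE = eV = 1.602 × 10⁻¹⁹ × 1140 = 1.826 × 10⁻¹⁶ J.
p = √(2mKE) = √(2 × 1.884 × 10⁻²⁸ × 1.826 × 10⁻¹⁶) = 2.623 × 10⁻²² kg·m/s.
λ = h/p = 6.626 × 10⁻³⁴ / 2.623 × 10⁻²² = 2.53 × 10⁻¹² m = 2530 fm.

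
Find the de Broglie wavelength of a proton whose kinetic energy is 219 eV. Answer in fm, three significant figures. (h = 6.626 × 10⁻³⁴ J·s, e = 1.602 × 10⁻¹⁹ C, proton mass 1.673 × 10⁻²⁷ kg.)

λ = 1930 fm

KE = 219 eV = 3.508 × 10⁻¹⁷ J.
p = √(2mKE) = √(2 × 1.673 × 10⁻²⁷ × 3.508 × 10⁻¹⁷) = 3.426 × 10⁻²² kg·m/s.
λ = h/p = 6.626 × 10⁻³⁴ / 3.426 × 10⁻²² = 1.93 × 10⁻¹² m = 1930 fm.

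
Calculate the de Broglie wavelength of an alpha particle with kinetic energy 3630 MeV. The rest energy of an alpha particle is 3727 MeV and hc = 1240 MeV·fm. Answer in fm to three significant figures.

Total energy E = KE + m₀c² = 3630 + 3727 = 7357 MeV.
(pc)² = E² − (m₀c²)² = (7357)² − (3727)² = 4.023 × 10⁷ MeV², so pc = 6343 MeV.
λ = hc/(pc) = 1240 MeV·fm / 6343 MeV = 0.195 fm.

λ = 0.195 fm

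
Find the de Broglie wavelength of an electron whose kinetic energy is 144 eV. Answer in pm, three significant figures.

KE = 144 eV = 2.307 × 10⁻¹⁷ J.
p = √(2mKE) = √(2 × 9.109 × 10⁻³¹ × 2.307 × 10⁻¹⁷) = 6.483 × 10⁻²⁴ kg·m/s.
λ = h/p = 6.626 × 10⁻³⁴ / 6.483 × 10⁻²⁴ = 1.02 × 10⁻¹⁰ m = 102 pm.

λ = 102 pm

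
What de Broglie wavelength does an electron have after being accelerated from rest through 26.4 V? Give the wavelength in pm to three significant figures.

KE = eV = 1.602 × 10⁻¹⁹ × 26.40 = 4.229 × 10⁻¹⁸ J.
p = √(2mKE) = √(2 × 9.109 × 10⁻³¹ × 4.229 × 10⁻¹⁸) = 2.776 × 10⁻²⁴ kg·m/s.
λ = h/p = 6.626 × 10⁻³⁴ / 2.776 × 10⁻²⁴ = 2.39 × 10⁻¹⁰ m = 239 pm.

λ = 239 pm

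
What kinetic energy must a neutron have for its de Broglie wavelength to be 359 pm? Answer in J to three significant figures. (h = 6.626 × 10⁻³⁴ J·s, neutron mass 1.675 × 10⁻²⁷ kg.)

KE = 1.02 × 10⁻²¹ J

p = h/λ = 6.626 × 10⁻³⁴ / 3.590 × 10⁻¹⁰ = 1.846 × 10⁻²⁴ kg·m/s.
KE = p²/(2m) = (1.846 × 10⁻²⁴)² / (2 × 1.675 × 10⁻²⁷) = 1.017 × 10⁻²¹ J = 1.02 × 10⁻²¹ J.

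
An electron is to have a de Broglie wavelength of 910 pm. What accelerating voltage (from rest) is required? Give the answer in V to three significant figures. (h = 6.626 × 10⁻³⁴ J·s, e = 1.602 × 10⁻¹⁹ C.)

p = h/λ = 6.626 × 10⁻³⁴ / 9.100 × 10⁻¹⁰ = 7.281 × 10⁻²⁵ kg·m/s.
KE = p²/(2m) = 2.910 × 10⁻¹⁹ J.
V = KE/e = 2.910 × 10⁻¹⁹ / (1.602 × 10⁻¹⁹) = 1.82 V.

V = 1.82 V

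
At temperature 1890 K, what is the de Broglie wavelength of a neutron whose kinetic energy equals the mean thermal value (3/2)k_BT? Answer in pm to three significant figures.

λ = 57.9 pm

KE = (3/2)k_BT = 1.5 × 1.381 × 10⁻²³ × 1890 = 3.915 × 10⁻²⁰ J.
p = √(2mKE) = √(2 × 1.675 × 10⁻²⁷ × 3.915 × 10⁻²⁰) = 1.145 × 10⁻²³ kg·m/s.
λ = h/p = 5.79 × 10⁻¹¹ m = 57.9 pm.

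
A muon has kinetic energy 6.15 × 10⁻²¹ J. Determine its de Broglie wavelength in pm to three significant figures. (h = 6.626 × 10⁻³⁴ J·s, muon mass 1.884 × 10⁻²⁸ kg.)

p = √(2mKE) = √(2 × 1.884 × 10⁻²⁸ × 6.150 × 10⁻²¹) = 1.522 × 10⁻²⁴ kg·m/s.
λ = h/p = 6.626 × 10⁻³⁴ / 1.522 × 10⁻²⁴ = 4.35 × 10⁻¹⁰ m = 435 pm.

λ = 435 pm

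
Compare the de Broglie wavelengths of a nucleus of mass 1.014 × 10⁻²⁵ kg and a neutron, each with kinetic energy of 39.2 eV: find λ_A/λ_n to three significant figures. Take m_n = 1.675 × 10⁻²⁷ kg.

At fixed KE, p = √(2mKE) so λ = h/p ∝ 1/√m.
λ_A/λ_n = √(m_n/m_A) = √(1.675 × 10⁻²⁷/1.014 × 10⁻²⁵) = √(0.01652) = 0.129.

λ_A/λ_n = 0.129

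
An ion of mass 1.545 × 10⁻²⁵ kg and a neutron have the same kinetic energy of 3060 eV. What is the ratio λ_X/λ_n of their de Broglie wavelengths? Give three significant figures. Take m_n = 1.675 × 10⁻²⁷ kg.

λ_X/λ_n = 0.104

At fixed KE, p = √(2mKE) so λ = h/p ∝ 1/√m.
λ_X/λ_n = √(m_n/m_X) = √(1.675 × 10⁻²⁷/1.545 × 10⁻²⁵) = √(0.01084) = 0.104.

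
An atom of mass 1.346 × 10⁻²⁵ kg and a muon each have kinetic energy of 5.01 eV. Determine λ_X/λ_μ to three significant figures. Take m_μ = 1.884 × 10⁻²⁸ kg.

λ_X/λ_μ = 0.0374

At fixed KE, p = √(2mKE) so λ = h/p ∝ 1/√m.
λ_X/λ_μ = √(m_μ/m_X) = √(1.884 × 10⁻²⁸/1.346 × 10⁻²⁵) = √(1.400 × 10⁻³) = 0.0374.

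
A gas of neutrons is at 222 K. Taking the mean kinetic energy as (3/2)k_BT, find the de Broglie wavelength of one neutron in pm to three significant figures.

λ = 169 pm

KE = (3/2)k_BT = 1.5 × 1.381 × 10⁻²³ × 222 = 4.599 × 10⁻²¹ J.
p = √(2mKE) = √(2 × 1.675 × 10⁻²⁷ × 4.599 × 10⁻²¹) = 3.925 × 10⁻²⁴ kg·m/s.
λ = h/p = 1.69 × 10⁻¹⁰ m = 169 pm.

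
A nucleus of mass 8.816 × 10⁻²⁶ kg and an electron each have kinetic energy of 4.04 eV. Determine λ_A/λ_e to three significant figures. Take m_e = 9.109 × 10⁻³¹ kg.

λ_A/λ_e = 3.21 × 10⁻³

At fixed KE, p = √(2mKE) so λ = h/p ∝ 1/√m.
λ_A/λ_e = √(m_e/m_A) = √(9.109 × 10⁻³¹/8.816 × 10⁻²⁶) = √(1.033 × 10⁻⁵) = 3.21 × 10⁻³.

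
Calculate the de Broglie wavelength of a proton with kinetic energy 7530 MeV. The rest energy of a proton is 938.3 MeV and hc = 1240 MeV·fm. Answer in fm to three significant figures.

λ = 0.147 fm

Total energy E = KE + m₀c² = 7530 + 938.3 = 8468.3 MeV.
(pc)² = E² − (m₀c²)² = (8468.3)² − (938.3)² = 7.083 × 10⁷ MeV², so pc = 8416 MeV.
λ = hc/(pc) = 1240 MeV·fm / 8416 MeV = 0.147 fm.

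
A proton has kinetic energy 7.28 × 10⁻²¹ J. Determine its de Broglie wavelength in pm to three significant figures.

λ = 134 pm

p = √(2mKE) = √(2 × 1.673 × 10⁻²⁷ × 7.280 × 10⁻²¹) = 4.935 × 10⁻²⁴ kg·m/s.
λ = h/p = 6.626 × 10⁻³⁴ / 4.935 × 10⁻²⁴ = 1.34 × 10⁻¹⁰ m = 134 pm.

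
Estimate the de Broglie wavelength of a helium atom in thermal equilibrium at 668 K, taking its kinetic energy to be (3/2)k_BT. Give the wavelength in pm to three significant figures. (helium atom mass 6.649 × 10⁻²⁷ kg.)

KE = (3/2)k_BT = 1.5 × 1.381 × 10⁻²³ × 668 = 1.384 × 10⁻²⁰ J.
p = √(2mKE) = √(2 × 6.649 × 10⁻²⁷ × 1.384 × 10⁻²⁰) = 1.357 × 10⁻²³ kg·m/s.
λ = h/p = 4.88 × 10⁻¹¹ m = 48.8 pm.

λ = 48.8 pm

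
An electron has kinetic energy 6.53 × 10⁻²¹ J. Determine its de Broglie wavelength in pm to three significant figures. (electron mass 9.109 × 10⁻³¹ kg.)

p = √(2mKE) = √(2 × 9.109 × 10⁻³¹ × 6.530 × 10⁻²¹) = 1.091 × 10⁻²⁵ kg·m/s.
λ = h/p = 6.626 × 10⁻³⁴ / 1.091 × 10⁻²⁵ = 6.07 × 10⁻⁹ m = 6070 pm.

λ = 6070 pm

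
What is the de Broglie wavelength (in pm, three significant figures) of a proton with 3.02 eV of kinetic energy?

KE = 3.02 eV = 4.838 × 10⁻¹⁹ J.
p = √(2mKE) = √(2 × 1.673 × 10⁻²⁷ × 4.838 × 10⁻¹⁹) = 4.023 × 10⁻²³ kg·m/s.
λ = h/p = 6.626 × 10⁻³⁴ / 4.023 × 10⁻²³ = 1.65 × 10⁻¹¹ m = 16.5 pm.

λ = 16.5 pm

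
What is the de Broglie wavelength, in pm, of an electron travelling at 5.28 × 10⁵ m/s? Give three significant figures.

p = mv = 9.109 × 10⁻³¹ × 5.28 × 10⁵ = 4.810 × 10⁻²⁵ kg·m/s.
λ = h/p = 6.626 × 10⁻³⁴ / 4.810 × 10⁻²⁵ = 1.38 × 10⁻⁹ m = 1380 pm.

λ = 1380 pm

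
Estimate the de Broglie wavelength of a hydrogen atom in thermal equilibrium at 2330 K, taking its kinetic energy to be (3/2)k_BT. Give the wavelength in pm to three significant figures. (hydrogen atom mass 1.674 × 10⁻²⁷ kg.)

KE = (3/2)k_BT = 1.5 × 1.381 × 10⁻²³ × 2330 = 4.827 × 10⁻²⁰ J.
p = √(2mKE) = √(2 × 1.674 × 10⁻²⁷ × 4.827 × 10⁻²⁰) = 1.271 × 10⁻²³ kg·m/s.
λ = h/p = 5.21 × 10⁻¹¹ m = 52.1 pm.

λ = 52.1 pm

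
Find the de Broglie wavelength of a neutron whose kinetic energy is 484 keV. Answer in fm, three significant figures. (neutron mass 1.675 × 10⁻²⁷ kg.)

λ = 41.1 fm

KE = 484 keV = 7.754 × 10⁻¹⁴ J.
p = √(2mKE) = √(2 × 1.675 × 10⁻²⁷ × 7.754 × 10⁻¹⁴) = 1.612 × 10⁻²⁰ kg·m/s.
λ = h/p = 6.626 × 10⁻³⁴ / 1.612 × 10⁻²⁰ = 4.11 × 10⁻¹⁴ m = 41.1 fm.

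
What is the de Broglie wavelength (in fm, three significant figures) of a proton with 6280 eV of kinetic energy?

KE = 6280 eV = 1.006 × 10⁻¹⁵ J.
p = √(2mKE) = √(2 × 1.673 × 10⁻²⁷ × 1.006 × 10⁻¹⁵) = 1.835 × 10⁻²¹ kg·m/s.
λ = h/p = 6.626 × 10⁻³⁴ / 1.835 × 10⁻²¹ = 3.61 × 10⁻¹³ m = 361 fm.

λ = 361 fm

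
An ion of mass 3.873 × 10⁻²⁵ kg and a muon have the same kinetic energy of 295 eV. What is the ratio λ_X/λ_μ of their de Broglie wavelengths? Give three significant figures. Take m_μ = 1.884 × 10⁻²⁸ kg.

λ_X/λ_μ = 0.0221

At fixed KE, p = √(2mKE) so λ = h/p ∝ 1/√m.
λ_X/λ_μ = √(m_μ/m_X) = √(1.884 × 10⁻²⁸/3.873 × 10⁻²⁵) = √(4.864 × 10⁻⁴) = 0.0221.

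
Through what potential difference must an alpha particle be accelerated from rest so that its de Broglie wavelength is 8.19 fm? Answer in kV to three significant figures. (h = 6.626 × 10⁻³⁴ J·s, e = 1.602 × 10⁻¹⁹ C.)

p = h/λ = 6.626 × 10⁻³⁴ / 8.190 × 10⁻¹⁵ = 8.090 × 10⁻²⁰ kg·m/s.
KE = p²/(2m) = 4.925 × 10⁻¹³ J.
V = KE/2e = 4.925 × 10⁻¹³ / (2 × 1.602 × 10⁻¹⁹) = 1540 kV.

V = 1540 kV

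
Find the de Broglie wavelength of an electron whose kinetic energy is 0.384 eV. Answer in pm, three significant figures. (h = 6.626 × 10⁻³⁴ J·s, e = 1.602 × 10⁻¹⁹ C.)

λ = 1980 pm

KE = 0.384 eV = 6.152 × 10⁻²⁰ J.
p = √(2mKE) = √(2 × 9.109 × 10⁻³¹ × 6.152 × 10⁻²⁰) = 3.348 × 10⁻²⁵ kg·m/s.
λ = h/p = 6.626 × 10⁻³⁴ / 3.348 × 10⁻²⁵ = 1.98 × 10⁻⁹ m = 1980 pm.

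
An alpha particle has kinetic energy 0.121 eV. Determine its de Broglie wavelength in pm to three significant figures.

KE = 0.121 eV = 1.938 × 10⁻²⁰ J.
p = √(2mKE) = √(2 × 6.645 × 10⁻²⁷ × 1.938 × 10⁻²⁰) = 1.605 × 10⁻²³ kg·m/s.
λ = h/p = 6.626 × 10⁻³⁴ / 1.605 × 10⁻²³ = 4.13 × 10⁻¹¹ m = 41.3 pm.

λ = 41.3 pm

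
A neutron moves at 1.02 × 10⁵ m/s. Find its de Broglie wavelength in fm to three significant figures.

p = mv = 1.675 × 10⁻²⁷ × 1.02 × 10⁵ = 1.709 × 10⁻²² kg·m/s.
λ = h/p = 6.626 × 10⁻³⁴ / 1.709 × 10⁻²² = 3.88 × 10⁻¹² m = 3880 fm.

λ = 3880 fm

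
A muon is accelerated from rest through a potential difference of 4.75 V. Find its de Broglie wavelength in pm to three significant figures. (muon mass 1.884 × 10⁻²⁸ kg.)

KE = eV = 1.602 × 10⁻¹⁹ × 4.750 = 7.610 × 10⁻¹⁹ J.
p = √(2mKE) = √(2 × 1.884 × 10⁻²⁸ × 7.610 × 10⁻¹⁹) = 1.693 × 10⁻²³ kg·m/s.
λ = h/p = 6.626 × 10⁻³⁴ / 1.693 × 10⁻²³ = 3.91 × 10⁻¹¹ m = 39.1 pm.

λ = 39.1 pm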